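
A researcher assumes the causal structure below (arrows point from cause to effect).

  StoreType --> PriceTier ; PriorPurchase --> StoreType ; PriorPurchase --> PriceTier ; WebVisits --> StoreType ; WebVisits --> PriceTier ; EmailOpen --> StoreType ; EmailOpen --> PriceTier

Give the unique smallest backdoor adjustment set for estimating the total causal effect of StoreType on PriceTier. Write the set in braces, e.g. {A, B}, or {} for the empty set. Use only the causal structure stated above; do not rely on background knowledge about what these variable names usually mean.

Variables eligible for adjustment (non-descendants of StoreType, excluding StoreType and PriceTier): {EmailOpen, PriorPurchase, WebVisits}.
Backdoor paths from StoreType to PriceTier:
  P1: StoreType <- EmailOpen -> PriceTier
  P2: StoreType <- PriorPurchase -> PriceTier
  P3: StoreType <- WebVisits -> PriceTier
The empty set is not sufficient: P1 (StoreType <- EmailOpen -> PriceTier) has no collider blocking it and no conditioned non-collider, so it is open.
Try {EmailOpen, PriorPurchase, WebVisits}:
  P1: blocked at fork node EmailOpen ∈ conditioning set.
  P2: blocked at fork node PriorPurchase ∈ conditioning set.
  P3: blocked at fork node WebVisits ∈ conditioning set.
{EmailOpen, PriorPurchase, WebVisits} contains no descendant of StoreType and blocks every backdoor path.
Every element of {EmailOpen, PriorPurchase, WebVisits} is needed (dropping EmailOpen leaves P1 open; dropping PriorPurchase leaves P2 open; dropping WebVisits leaves P3 open), so no proper subset is valid.
Among all size-3 subsets of the eligible variables, only {EmailOpen, PriorPurchase, WebVisits} blocks every backdoor path, so it is the unique smallest valid adjustment set.

{EmailOpen, PriorPurchase, WebVisits}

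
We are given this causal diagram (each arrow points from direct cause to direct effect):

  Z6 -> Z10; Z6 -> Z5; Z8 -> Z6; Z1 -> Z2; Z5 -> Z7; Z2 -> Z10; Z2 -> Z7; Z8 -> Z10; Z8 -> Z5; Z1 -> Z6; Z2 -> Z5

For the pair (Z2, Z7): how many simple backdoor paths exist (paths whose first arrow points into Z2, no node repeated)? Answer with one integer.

A backdoor path from Z2 to Z7 is any simple undirected path whose first edge points into Z2 (i.e. leaves Z2 via a parent).
Parents of Z2: {Z1}.
Enumerating:
  P1: Z2 <- Z1 -> Z6 <- Z8 -> Z5 -> Z7
  P2: Z2 <- Z1 -> Z6 -> Z10 <- Z8 -> Z5 -> Z7
  P3: Z2 <- Z1 -> Z6 -> Z5 -> Z7
That exhausts the simple backdoor paths. Count: 3.

3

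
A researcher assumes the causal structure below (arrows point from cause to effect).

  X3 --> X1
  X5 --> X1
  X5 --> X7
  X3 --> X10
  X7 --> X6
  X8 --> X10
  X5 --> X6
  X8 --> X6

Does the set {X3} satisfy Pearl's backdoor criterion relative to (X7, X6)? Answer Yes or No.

Backdoor paths from X7 to X6 (paths whose first edge points into X7):
  P1: X7 <- X5 -> X6
  P2: X7 <- X5 -> X1 <- X3 -> X10 <- X8 -> X6
Condition 1 (no descendant of X7 in the set): holds — descendants of X7 are {X6}; none are in {X3}.
Condition 2 (every backdoor path blocked by {X3}):
  P1: open — no interior node is in the conditioning set.
  P2: blocked at collider X1 (neither it nor any descendant is in the conditioning set).
{X3} does not satisfy the backdoor criterion.

No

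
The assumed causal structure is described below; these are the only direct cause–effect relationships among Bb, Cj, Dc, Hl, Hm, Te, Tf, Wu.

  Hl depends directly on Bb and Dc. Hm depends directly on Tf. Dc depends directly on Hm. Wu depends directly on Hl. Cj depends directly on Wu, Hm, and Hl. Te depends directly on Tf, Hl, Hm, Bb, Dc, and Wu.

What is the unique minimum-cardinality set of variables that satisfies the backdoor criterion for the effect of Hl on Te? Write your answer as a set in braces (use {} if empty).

Variables eligible for adjustment (non-descendants of Hl, excluding Hl and Te): {Bb, Dc, Hm, Tf}.
Backdoor paths from Hl to Te:
  P1: Hl <- Bb -> Te
  P2: Hl <- Dc <- Hm <- Tf -> Te
  P3: Hl <- Dc <- Hm -> Te
  P4: Hl <- Dc <- Hm -> Cj <- Wu -> Te
  P5: Hl <- Dc -> Te
The empty set is not sufficient: P1 (Hl <- Bb -> Te) has no collider blocking it and no conditioned non-collider, so it is open.
Try {Bb, Dc}:
  P1: blocked at fork node Bb ∈ conditioning set.
  P2: blocked at chain node Dc ∈ conditioning set.
  P3: blocked at chain node Dc ∈ conditioning set.
  P4: blocked at chain node Dc ∈ conditioning set.
  P5: blocked at fork node Dc ∈ conditioning set.
{Bb, Dc} contains no descendant of Hl and blocks every backdoor path.
Every element of {Bb, Dc} is needed (dropping Bb leaves P1 open; dropping Dc leaves P2 open), so no proper subset is valid.
Among all size-2 subsets of the eligible variables, only {Bb, Dc} blocks every backdoor path, so it is the unique smallest valid adjustment set.

{Bb, Dc}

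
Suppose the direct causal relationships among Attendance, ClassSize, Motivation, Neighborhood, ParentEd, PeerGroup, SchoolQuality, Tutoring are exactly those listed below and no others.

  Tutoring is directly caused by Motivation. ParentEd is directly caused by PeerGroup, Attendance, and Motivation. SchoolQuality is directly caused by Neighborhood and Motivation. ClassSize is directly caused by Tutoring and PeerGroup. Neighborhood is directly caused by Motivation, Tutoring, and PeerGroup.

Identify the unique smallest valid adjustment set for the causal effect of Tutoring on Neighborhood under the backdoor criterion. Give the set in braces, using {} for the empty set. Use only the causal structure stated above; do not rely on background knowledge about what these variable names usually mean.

Variables eligible for adjustment (non-descendants of Tutoring, excluding Tutoring and Neighborhood): {Attendance, Motivation, ParentEd, PeerGroup}.
Backdoor paths from Tutoring to Neighborhood:
  P1: Tutoring <- Motivation -> Neighborhood
  P2: Tutoring <- Motivation -> SchoolQuality <- Neighborhood
  P3: Tutoring <- Motivation -> ParentEd <- PeerGroup -> Neighborhood
The empty set is not sufficient: P1 (Tutoring <- Motivation -> Neighborhood) has no collider blocking it and no conditioned non-collider, so it is open.
Try {Motivation}:
  P1: blocked at fork node Motivation ∈ conditioning set.
  P2: blocked at fork node Motivation ∈ conditioning set.
  P3: blocked at fork node Motivation ∈ conditioning set.
{Motivation} contains no descendant of Tutoring and blocks every backdoor path.
No other singleton works — e.g. {PeerGroup} leaves P1 open — so {Motivation} is the unique smallest valid adjustment set.

{Motivation}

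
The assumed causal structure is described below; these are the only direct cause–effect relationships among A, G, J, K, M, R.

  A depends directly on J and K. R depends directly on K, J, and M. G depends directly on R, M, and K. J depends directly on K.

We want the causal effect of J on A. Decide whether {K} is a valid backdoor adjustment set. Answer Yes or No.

Yes

Backdoor paths from J to A (paths whose first edge points into J):
  P1: J <- K -> A
Condition 1 (no descendant of J in the set): holds — descendants of J are {A, G, R}; none are in {K}.
Condition 2 (every backdoor path blocked by {K}):
  P1: blocked at fork node K ∈ conditioning set.
{K} satisfies the backdoor criterion.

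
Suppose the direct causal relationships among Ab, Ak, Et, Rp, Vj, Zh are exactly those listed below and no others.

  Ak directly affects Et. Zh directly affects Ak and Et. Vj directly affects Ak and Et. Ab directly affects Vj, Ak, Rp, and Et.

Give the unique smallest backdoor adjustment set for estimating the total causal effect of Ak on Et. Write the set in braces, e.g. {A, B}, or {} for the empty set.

Variables eligible for adjustment (non-descendants of Ak, excluding Ak and Et): {Ab, Rp, Vj, Zh}.
Backdoor paths from Ak to Et:
  P1: Ak <- Ab -> Vj -> Et
  P2: Ak <- Ab -> Et
  P3: Ak <- Zh -> Et
  P4: Ak <- Vj <- Ab -> Et
  P5: Ak <- Vj -> Et
The empty set is not sufficient: P1 (Ak <- Ab -> Vj -> Et) has no collider blocking it and no conditioned non-collider, so it is open.
Try {Ab, Vj, Zh}:
  P1: blocked at fork node Ab ∈ conditioning set.
  P2: blocked at fork node Ab ∈ conditioning set.
  P3: blocked at fork node Zh ∈ conditioning set.
  P4: blocked at chain node Vj ∈ conditioning set.
  P5: blocked at fork node Vj ∈ conditioning set.
{Ab, Vj, Zh} contains no descendant of Ak and blocks every backdoor path.
Every element of {Ab, Vj, Zh} is needed (dropping Ab leaves P2 open; dropping Vj leaves P5 open; dropping Zh leaves P3 open), so no proper subset is valid.
Among all size-3 subsets of the eligible variables, only {Ab, Vj, Zh} blocks every backdoor path, so it is the unique smallest valid adjustment set.

{Ab, Vj, Zh}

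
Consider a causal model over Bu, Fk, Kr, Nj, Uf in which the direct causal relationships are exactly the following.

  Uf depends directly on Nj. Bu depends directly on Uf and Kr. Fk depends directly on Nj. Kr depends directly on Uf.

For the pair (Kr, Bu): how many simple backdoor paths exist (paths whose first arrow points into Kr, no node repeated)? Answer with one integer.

A backdoor path from Kr to Bu is any simple undirected path whose first edge points into Kr (i.e. leaves Kr via a parent).
Parents of Kr: {Uf}.
Enumerating:
  P1: Kr <- Uf -> Bu
That exhausts the simple backdoor paths. Count: 1.

1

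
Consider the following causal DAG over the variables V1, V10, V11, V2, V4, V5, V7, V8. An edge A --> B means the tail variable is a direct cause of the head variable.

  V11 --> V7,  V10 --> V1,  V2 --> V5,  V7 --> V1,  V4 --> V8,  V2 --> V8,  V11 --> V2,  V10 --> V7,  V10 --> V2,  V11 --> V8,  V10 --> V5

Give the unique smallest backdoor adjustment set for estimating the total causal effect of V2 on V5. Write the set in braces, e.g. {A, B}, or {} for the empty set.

Variables eligible for adjustment (non-descendants of V2, excluding V2 and V5): {V1, V10, V11, V4, V7}.
Backdoor paths from V2 to V5:
  P1: V2 <- V11 -> V7 <- V10 -> V5
  P2: V2 <- V11 -> V7 -> V1 <- V10 -> V5
  P3: V2 <- V10 -> V5
The empty set is not sufficient: P3 (V2 <- V10 -> V5) has no collider blocking it and no conditioned non-collider, so it is open.
Try {V10}:
  P1: blocked at collider V7 (neither it nor any descendant is in the conditioning set).
  P2: blocked at collider V1 (neither it nor any descendant is in the conditioning set).
  P3: blocked at fork node V10 ∈ conditioning set.
{V10} contains no descendant of V2 and blocks every backdoor path.
No other singleton works — e.g. {V11} leaves P3 open — so {V10} is the unique smallest valid adjustment set.

{V10}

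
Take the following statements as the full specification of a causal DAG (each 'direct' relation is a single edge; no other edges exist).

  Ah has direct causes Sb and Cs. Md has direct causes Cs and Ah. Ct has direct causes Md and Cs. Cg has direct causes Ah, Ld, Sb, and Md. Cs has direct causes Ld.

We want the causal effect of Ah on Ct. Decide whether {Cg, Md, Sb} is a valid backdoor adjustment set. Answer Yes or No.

Backdoor paths from Ah to Ct (paths whose first edge points into Ah):
  P1: Ah <- Sb -> Cg <- Ld -> Cs -> Md -> Ct
  P2: Ah <- Sb -> Cg <- Ld -> Cs -> Ct
  P3: Ah <- Sb -> Cg <- Md <- Cs -> Ct
  P4: Ah <- Sb -> Cg <- Md -> Ct
  P5: Ah <- Cs <- Ld -> Cg <- Md -> Ct
  P6: Ah <- Cs -> Md -> Ct
  P7: Ah <- Cs -> Ct
Condition 1 (no descendant of Ah in the set): FAILS — Cg and Md are descendants of Ah.
Condition 2 (every backdoor path blocked by {Cg, Md, Sb}):
  P1: blocked at fork node Sb ∈ conditioning set.
  P2: blocked at fork node Sb ∈ conditioning set.
  P3: blocked at fork node Sb ∈ conditioning set.
  P4: blocked at fork node Sb ∈ conditioning set.
  P5: blocked at fork node Md ∈ conditioning set.
  P6: blocked at chain node Md ∈ conditioning set.
  P7: open — no interior node is in the conditioning set.
{Cg, Md, Sb} does not satisfy the backdoor criterion.

No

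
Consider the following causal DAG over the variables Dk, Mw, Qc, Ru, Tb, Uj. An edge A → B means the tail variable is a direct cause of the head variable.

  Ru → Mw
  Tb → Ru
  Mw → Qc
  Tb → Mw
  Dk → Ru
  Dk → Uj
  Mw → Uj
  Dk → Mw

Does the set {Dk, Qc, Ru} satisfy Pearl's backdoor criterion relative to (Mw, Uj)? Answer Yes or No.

No

Backdoor paths from Mw to Uj (paths whose first edge points into Mw):
  P1: Mw <- Dk -> Uj
  P2: Mw <- Tb -> Ru <- Dk -> Uj
  P3: Mw <- Ru <- Dk -> Uj
Condition 1 (no descendant of Mw in the set): FAILS — Qc is a descendant of Mw.
Condition 2 (every backdoor path blocked by {Dk, Qc, Ru}):
  P1: blocked at fork node Dk ∈ conditioning set.
  P2: blocked at fork node Dk ∈ conditioning set.
  P3: blocked at chain node Ru ∈ conditioning set.
{Dk, Qc, Ru} does not satisfy the backdoor criterion.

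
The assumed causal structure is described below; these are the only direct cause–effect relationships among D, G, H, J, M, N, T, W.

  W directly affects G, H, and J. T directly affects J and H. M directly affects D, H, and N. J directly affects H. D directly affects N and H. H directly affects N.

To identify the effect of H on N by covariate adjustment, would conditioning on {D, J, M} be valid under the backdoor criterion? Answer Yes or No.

Backdoor paths from H to N (paths whose first edge points into H):
  P1: H <- M -> D -> N
  P2: H <- M -> N
  P3: H <- D <- M -> N
  P4: H <- D -> N
Condition 1 (no descendant of H in the set): holds — descendants of H are {N}; none are in {D, J, M}.
Condition 2 (every backdoor path blocked by {D, J, M}):
  P1: blocked at fork node M ∈ conditioning set.
  P2: blocked at fork node M ∈ conditioning set.
  P3: blocked at chain node D ∈ conditioning set.
  P4: blocked at fork node D ∈ conditioning set.
{D, J, M} satisfies the backdoor criterion.

Yes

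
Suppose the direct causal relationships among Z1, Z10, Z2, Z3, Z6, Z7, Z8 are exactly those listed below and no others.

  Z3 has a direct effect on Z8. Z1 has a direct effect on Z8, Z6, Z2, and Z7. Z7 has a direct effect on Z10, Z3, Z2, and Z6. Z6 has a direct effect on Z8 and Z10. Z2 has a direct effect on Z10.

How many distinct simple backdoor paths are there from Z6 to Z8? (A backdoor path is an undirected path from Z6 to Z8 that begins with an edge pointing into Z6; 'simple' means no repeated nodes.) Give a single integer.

8

A backdoor path from Z6 to Z8 is any simple undirected path whose first edge points into Z6 (i.e. leaves Z6 via a parent).
Parents of Z6: {Z1, Z7}.
Enumerating:
  P1: Z6 <- Z1 -> Z7 -> Z3 -> Z8
  P2: Z6 <- Z1 -> Z2 <- Z7 -> Z3 -> Z8
  P3: Z6 <- Z1 -> Z2 -> Z10 <- Z7 -> Z3 -> Z8
  P4: Z6 <- Z1 -> Z8
  P5: Z6 <- Z7 <- Z1 -> Z8
  P6: Z6 <- Z7 -> Z3 -> Z8
  P7: Z6 <- Z7 -> Z2 <- Z1 -> Z8
  P8: Z6 <- Z7 -> Z10 <- Z2 <- Z1 -> Z8
That exhausts the simple backdoor paths. Count: 8.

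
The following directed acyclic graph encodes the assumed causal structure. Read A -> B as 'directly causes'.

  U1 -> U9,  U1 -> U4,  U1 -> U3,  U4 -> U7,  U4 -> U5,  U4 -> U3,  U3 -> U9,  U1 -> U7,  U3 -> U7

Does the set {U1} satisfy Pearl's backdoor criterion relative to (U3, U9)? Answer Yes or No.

Yes

Backdoor paths from U3 to U9 (paths whose first edge points into U3):
  P1: U3 <- U1 -> U9
  P2: U3 <- U4 <- U1 -> U9
  P3: U3 <- U4 -> U7 <- U1 -> U9
Condition 1 (no descendant of U3 in the set): holds — descendants of U3 are {U7, U9}; none are in {U1}.
Condition 2 (every backdoor path blocked by {U1}):
  P1: blocked at fork node U1 ∈ conditioning set.
  P2: blocked at fork node U1 ∈ conditioning set.
  P3: blocked at collider U7 (neither it nor any descendant is in the conditioning set).
{U1} satisfies the backdoor criterion.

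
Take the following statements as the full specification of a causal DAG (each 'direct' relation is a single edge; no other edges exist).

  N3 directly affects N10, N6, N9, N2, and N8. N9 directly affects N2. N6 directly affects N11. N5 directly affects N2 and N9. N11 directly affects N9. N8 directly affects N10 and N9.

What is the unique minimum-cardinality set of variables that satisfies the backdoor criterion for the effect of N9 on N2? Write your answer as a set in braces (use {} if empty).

Variables eligible for adjustment (non-descendants of N9, excluding N9 and N2): {N10, N11, N3, N5, N6, N8}.
Backdoor paths from N9 to N2:
  P1: N9 <- N5 -> N2
  P2: N9 <- N3 -> N2
  P3: N9 <- N8 <- N3 -> N2
  P4: N9 <- N8 -> N10 <- N3 -> N2
  P5: N9 <- N11 <- N6 <- N3 -> N2
The empty set is not sufficient: P1 (N9 <- N5 -> N2) has no collider blocking it and no conditioned non-collider, so it is open.
Try {N3, N5}:
  P1: blocked at fork node N5 ∈ conditioning set.
  P2: blocked at fork node N3 ∈ conditioning set.
  P3: blocked at fork node N3 ∈ conditioning set.
  P4: blocked at collider N10 (neither it nor any descendant is in the conditioning set).
  P5: blocked at fork node N3 ∈ conditioning set.
{N3, N5} contains no descendant of N9 and blocks every backdoor path.
Every element of {N3, N5} is needed (dropping N3 leaves P2 open; dropping N5 leaves P1 open), so no proper subset is valid.
Among all size-2 subsets of the eligible variables, only {N3, N5} blocks every backdoor path, so it is the unique smallest valid adjustment set.

{N3, N5}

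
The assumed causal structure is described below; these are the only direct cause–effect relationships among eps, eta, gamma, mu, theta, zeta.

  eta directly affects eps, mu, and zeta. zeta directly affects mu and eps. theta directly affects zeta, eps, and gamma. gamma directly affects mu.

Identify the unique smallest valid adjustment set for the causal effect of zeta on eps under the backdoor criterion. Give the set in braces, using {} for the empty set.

{eta, theta}

Variables eligible for adjustment (non-descendants of zeta, excluding zeta and eps): {eta, gamma, theta}.
Backdoor paths from zeta to eps:
  P1: zeta <- eta -> mu <- gamma <- theta -> eps
  P2: zeta <- eta -> eps
  P3: zeta <- theta -> gamma -> mu <- eta -> eps
  P4: zeta <- theta -> eps
The empty set is not sufficient: P2 (zeta <- eta -> eps) has no collider blocking it and no conditioned non-collider, so it is open.
Try {eta, theta}:
  P1: blocked at fork node eta ∈ conditioning set.
  P2: blocked at fork node eta ∈ conditioning set.
  P3: blocked at fork node theta ∈ conditioning set.
  P4: blocked at fork node theta ∈ conditioning set.
{eta, theta} contains no descendant of zeta and blocks every backdoor path.
Every element of {eta, theta} is needed (dropping eta leaves P2 open; dropping theta leaves P4 open), so no proper subset is valid.
Among all size-2 subsets of the eligible variables, only {eta, theta} blocks every backdoor path, so it is the unique smallest valid adjustment set.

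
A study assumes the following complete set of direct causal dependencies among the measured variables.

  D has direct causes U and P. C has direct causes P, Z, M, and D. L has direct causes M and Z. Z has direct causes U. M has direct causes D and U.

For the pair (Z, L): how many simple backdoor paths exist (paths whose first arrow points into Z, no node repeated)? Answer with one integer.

A backdoor path from Z to L is any simple undirected path whose first edge points into Z (i.e. leaves Z via a parent).
Parents of Z: {U}.
Enumerating:
  P1: Z <- U -> D <- P -> C <- M -> L
  P2: Z <- U -> D -> M -> L
  P3: Z <- U -> D -> C <- M -> L
  P4: Z <- U -> M -> L
That exhausts the simple backdoor paths. Count: 4.

4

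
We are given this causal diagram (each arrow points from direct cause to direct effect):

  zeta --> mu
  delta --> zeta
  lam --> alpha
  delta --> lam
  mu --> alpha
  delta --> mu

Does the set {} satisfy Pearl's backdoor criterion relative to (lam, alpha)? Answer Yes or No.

Backdoor paths from lam to alpha (paths whose first edge points into lam):
  P1: lam <- delta -> zeta -> mu -> alpha
  P2: lam <- delta -> mu -> alpha
Condition 1 (no descendant of lam in the set): holds — descendants of lam are {alpha}; none are in {}.
Condition 2 (every backdoor path blocked by {}):
  P1: open — no interior node is in the conditioning set.
  P2: open — no interior node is in the conditioning set.
{} does not satisfy the backdoor criterion.

No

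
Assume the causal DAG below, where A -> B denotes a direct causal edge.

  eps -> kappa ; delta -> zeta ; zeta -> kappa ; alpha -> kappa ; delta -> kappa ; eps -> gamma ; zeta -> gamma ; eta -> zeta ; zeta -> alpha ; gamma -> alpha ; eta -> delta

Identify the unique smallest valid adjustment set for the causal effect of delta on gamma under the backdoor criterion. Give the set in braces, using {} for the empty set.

Variables eligible for adjustment (non-descendants of delta, excluding delta and gamma): {eps, eta}.
Backdoor paths from delta to gamma:
  P1: delta <- eta -> zeta -> gamma
  P2: delta <- eta -> zeta -> alpha <- gamma
  P3: delta <- eta -> zeta -> alpha -> kappa <- eps -> gamma
  P4: delta <- eta -> zeta -> kappa <- eps -> gamma
  P5: delta <- eta -> zeta -> kappa <- alpha <- gamma
The empty set is not sufficient: P1 (delta <- eta -> zeta -> gamma) has no collider blocking it and no conditioned non-collider, so it is open.
Try {eta}:
  P1: blocked at fork node eta ∈ conditioning set.
  P2: blocked at fork node eta ∈ conditioning set.
  P3: blocked at fork node eta ∈ conditioning set.
  P4: blocked at fork node eta ∈ conditioning set.
  P5: blocked at fork node eta ∈ conditioning set.
{eta} contains no descendant of delta and blocks every backdoor path.
No other singleton works — e.g. {eps} leaves P1 open — so {eta} is the unique smallest valid adjustment set.

{eta}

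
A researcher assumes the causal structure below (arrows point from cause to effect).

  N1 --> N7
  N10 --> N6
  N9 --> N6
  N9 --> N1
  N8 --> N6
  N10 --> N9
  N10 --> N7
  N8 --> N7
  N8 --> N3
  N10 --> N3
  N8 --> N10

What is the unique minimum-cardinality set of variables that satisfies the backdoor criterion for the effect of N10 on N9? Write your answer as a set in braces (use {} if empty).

Variables eligible for adjustment (non-descendants of N10, excluding N10 and N9): {N8}.
Backdoor paths from N10 to N9:
  P1: N10 <- N8 -> N6 <- N9
  P2: N10 <- N8 -> N7 <- N1 <- N9
Each backdoor path contains an unconditioned collider, so every path is already blocked with the empty conditioning set:
  P1: blocked at collider N6 (neither it nor any descendant is in the conditioning set).
  P2: blocked at collider N7 (neither it nor any descendant is in the conditioning set).
The empty set is therefore the unique smallest valid set.

{}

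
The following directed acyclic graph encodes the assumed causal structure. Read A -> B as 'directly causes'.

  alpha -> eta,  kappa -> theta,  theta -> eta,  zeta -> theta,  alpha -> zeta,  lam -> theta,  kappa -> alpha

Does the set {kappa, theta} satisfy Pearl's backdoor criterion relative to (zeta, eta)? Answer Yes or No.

No

Backdoor paths from zeta to eta (paths whose first edge points into zeta):
  P1: zeta <- alpha <- kappa -> theta -> eta
  P2: zeta <- alpha -> eta
Condition 1 (no descendant of zeta in the set): FAILS — theta is a descendant of zeta.
Condition 2 (every backdoor path blocked by {kappa, theta}):
  P1: blocked at fork node kappa ∈ conditioning set.
  P2: open — no interior node is in the conditioning set.
{kappa, theta} does not satisfy the backdoor criterion.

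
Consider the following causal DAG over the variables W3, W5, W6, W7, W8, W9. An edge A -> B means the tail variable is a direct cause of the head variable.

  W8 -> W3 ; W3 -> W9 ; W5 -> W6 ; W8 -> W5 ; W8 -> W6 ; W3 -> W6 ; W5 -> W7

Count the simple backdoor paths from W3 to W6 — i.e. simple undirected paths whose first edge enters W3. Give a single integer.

A backdoor path from W3 to W6 is any simple undirected path whose first edge points into W3 (i.e. leaves W3 via a parent).
Parents of W3: {W8}.
Enumerating:
  P1: W3 <- W8 -> W5 -> W6
  P2: W3 <- W8 -> W6
That exhausts the simple backdoor paths. Count: 2.

2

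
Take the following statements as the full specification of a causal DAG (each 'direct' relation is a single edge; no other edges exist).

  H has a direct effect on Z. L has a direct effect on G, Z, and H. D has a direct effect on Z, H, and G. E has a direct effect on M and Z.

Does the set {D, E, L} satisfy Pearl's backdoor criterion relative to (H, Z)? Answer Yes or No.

Yes

Backdoor paths from H to Z (paths whose first edge points into H):
  P1: H <- D -> G <- L -> Z
  P2: H <- D -> Z
  P3: H <- L -> G <- D -> Z
  P4: H <- L -> Z
Condition 1 (no descendant of H in the set): holds — descendants of H are {Z}; none are in {D, E, L}.
Condition 2 (every backdoor path blocked by {D, E, L}):
  P1: blocked at fork node D ∈ conditioning set.
  P2: blocked at fork node D ∈ conditioning set.
  P3: blocked at fork node L ∈ conditioning set.
  P4: blocked at fork node L ∈ conditioning set.
{D, E, L} satisfies the backdoor criterion.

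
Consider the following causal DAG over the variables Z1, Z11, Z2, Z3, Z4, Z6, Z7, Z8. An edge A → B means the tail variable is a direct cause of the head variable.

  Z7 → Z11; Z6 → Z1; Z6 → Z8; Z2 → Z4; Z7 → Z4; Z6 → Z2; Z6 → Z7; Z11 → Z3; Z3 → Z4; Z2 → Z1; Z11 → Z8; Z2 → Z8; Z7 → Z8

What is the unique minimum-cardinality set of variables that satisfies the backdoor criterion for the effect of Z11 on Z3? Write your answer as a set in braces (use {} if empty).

Variables eligible for adjustment (non-descendants of Z11, excluding Z11 and Z3): {Z1, Z2, Z6, Z7}.
Backdoor paths from Z11 to Z3:
  P1: Z11 <- Z7 <- Z6 -> Z2 -> Z4 <- Z3
  P2: Z11 <- Z7 <- Z6 -> Z1 <- Z2 -> Z4 <- Z3
  P3: Z11 <- Z7 <- Z6 -> Z8 <- Z2 -> Z4 <- Z3
  P4: Z11 <- Z7 -> Z8 <- Z6 -> Z2 -> Z4 <- Z3
  P5: Z11 <- Z7 -> Z8 <- Z6 -> Z1 <- Z2 -> Z4 <- Z3
  P6: Z11 <- Z7 -> Z8 <- Z2 -> Z4 <- Z3
  P7: Z11 <- Z7 -> Z4 <- Z3
Each backdoor path contains an unconditioned collider, so every path is already blocked with the empty conditioning set:
  P1: blocked at collider Z4 (neither it nor any descendant is in the conditioning set).
  P2: blocked at collider Z1 (neither it nor any descendant is in the conditioning set).
  P3: blocked at collider Z8 (neither it nor any descendant is in the conditioning set).
  P4: blocked at collider Z8 (neither it nor any descendant is in the conditioning set).
  P5: blocked at collider Z8 (neither it nor any descendant is in the conditioning set).
  P6: blocked at collider Z8 (neither it nor any descendant is in the conditioning set).
  P7: blocked at collider Z4 (neither it nor any descendant is in the conditioning set).
The empty set is therefore the unique smallest valid set.

{}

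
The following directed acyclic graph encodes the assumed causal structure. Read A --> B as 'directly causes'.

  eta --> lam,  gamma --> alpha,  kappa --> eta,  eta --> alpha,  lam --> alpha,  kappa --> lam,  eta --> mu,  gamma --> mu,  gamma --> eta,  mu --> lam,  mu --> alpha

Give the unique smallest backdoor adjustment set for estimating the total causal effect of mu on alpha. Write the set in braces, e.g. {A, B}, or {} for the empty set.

Variables eligible for adjustment (non-descendants of mu, excluding mu and alpha): {eta, gamma, kappa}.
Backdoor paths from mu to alpha:
  P1: mu <- gamma -> eta <- kappa -> lam -> alpha
  P2: mu <- gamma -> eta -> lam -> alpha
  P3: mu <- gamma -> eta -> alpha
  P4: mu <- gamma -> alpha
  P5: mu <- eta <- gamma -> alpha
  P6: mu <- eta <- kappa -> lam -> alpha
  P7: mu <- eta -> lam -> alpha
  P8: mu <- eta -> alpha
The empty set is not sufficient: P2 (mu <- gamma -> eta -> lam -> alpha) has no collider blocking it and no conditioned non-collider, so it is open.
Try {eta, gamma}:
  P1: blocked at fork node gamma ∈ conditioning set.
  P2: blocked at fork node gamma ∈ conditioning set.
  P3: blocked at fork node gamma ∈ conditioning set.
  P4: blocked at fork node gamma ∈ conditioning set.
  P5: blocked at chain node eta ∈ conditioning set.
  P6: blocked at chain node eta ∈ conditioning set.
  P7: blocked at fork node eta ∈ conditioning set.
  P8: blocked at fork node eta ∈ conditioning set.
{eta, gamma} contains no descendant of mu and blocks every backdoor path.
Every element of {eta, gamma} is needed (dropping eta leaves P6 open; dropping gamma leaves P1 open), so no proper subset is valid.
Among all size-2 subsets of the eligible variables, only {eta, gamma} blocks every backdoor path, so it is the unique smallest valid adjustment set.

{eta, gamma}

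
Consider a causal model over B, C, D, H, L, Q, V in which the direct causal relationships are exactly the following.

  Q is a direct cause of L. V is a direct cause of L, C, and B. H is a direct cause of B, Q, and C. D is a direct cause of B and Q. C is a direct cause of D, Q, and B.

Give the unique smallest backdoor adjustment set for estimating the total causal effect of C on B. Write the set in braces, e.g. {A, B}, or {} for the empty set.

{H, V}

Variables eligible for adjustment (non-descendants of C, excluding C and B): {H, V}.
Backdoor paths from C to B:
  P1: C <- H -> Q <- D -> B
  P2: C <- H -> Q -> L <- V -> B
  P3: C <- H -> B
  P4: C <- V -> B
  P5: C <- V -> L <- Q <- H -> B
  P6: C <- V -> L <- Q <- D -> B
The empty set is not sufficient: P3 (C <- H -> B) has no collider blocking it and no conditioned non-collider, so it is open.
Try {H, V}:
  P1: blocked at fork node H ∈ conditioning set.
  P2: blocked at fork node H ∈ conditioning set.
  P3: blocked at fork node H ∈ conditioning set.
  P4: blocked at fork node V ∈ conditioning set.
  P5: blocked at fork node V ∈ conditioning set.
  P6: blocked at fork node V ∈ conditioning set.
{H, V} contains no descendant of C and blocks every backdoor path.
Every element of {H, V} is needed (dropping H leaves P3 open; dropping V leaves P4 open), so no proper subset is valid.
Among all size-2 subsets of the eligible variables, only {H, V} blocks every backdoor path, so it is the unique smallest valid adjustment set.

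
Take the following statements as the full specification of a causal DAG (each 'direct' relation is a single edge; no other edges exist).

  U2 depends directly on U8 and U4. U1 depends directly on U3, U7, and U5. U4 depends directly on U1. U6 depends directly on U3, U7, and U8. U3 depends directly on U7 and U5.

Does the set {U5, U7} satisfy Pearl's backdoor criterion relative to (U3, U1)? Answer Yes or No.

Backdoor paths from U3 to U1 (paths whose first edge points into U3):
  P1: U3 <- U5 -> U1
  P2: U3 <- U7 -> U1
  P3: U3 <- U7 -> U6 <- U8 -> U2 <- U4 <- U1
Condition 1 (no descendant of U3 in the set): holds — descendants of U3 are {U1, U2, U4, U6}; none are in {U5, U7}.
Condition 2 (every backdoor path blocked by {U5, U7}):
  P1: blocked at fork node U5 ∈ conditioning set.
  P2: blocked at fork node U7 ∈ conditioning set.
  P3: blocked at fork node U7 ∈ conditioning set.
{U5, U7} satisfies the backdoor criterion.

Yes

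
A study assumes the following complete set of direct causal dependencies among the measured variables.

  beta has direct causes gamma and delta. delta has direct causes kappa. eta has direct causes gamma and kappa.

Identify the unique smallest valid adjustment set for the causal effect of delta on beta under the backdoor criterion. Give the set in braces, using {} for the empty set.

{}

Variables eligible for adjustment (non-descendants of delta, excluding delta and beta): {eta, gamma, kappa}.
Backdoor paths from delta to beta:
  P1: delta <- kappa -> eta <- gamma -> beta
Each backdoor path contains an unconditioned collider, so every path is already blocked with the empty conditioning set:
  P1: blocked at collider eta (neither it nor any descendant is in the conditioning set).
The empty set is therefore the unique smallest valid set.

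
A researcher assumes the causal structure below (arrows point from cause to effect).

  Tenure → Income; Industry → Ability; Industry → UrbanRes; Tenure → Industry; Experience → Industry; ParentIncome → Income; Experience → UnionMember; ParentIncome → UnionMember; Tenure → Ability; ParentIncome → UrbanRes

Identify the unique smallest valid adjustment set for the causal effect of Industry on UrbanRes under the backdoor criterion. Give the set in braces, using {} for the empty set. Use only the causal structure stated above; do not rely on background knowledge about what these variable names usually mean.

Variables eligible for adjustment (non-descendants of Industry, excluding Industry and UrbanRes): {Experience, Income, ParentIncome, Tenure, UnionMember}.
Backdoor paths from Industry to UrbanRes:
  P1: Industry <- Tenure -> Income <- ParentIncome -> UrbanRes
  P2: Industry <- Experience -> UnionMember <- ParentIncome -> UrbanRes
Each backdoor path contains an unconditioned collider, so every path is already blocked with the empty conditioning set:
  P1: blocked at collider Income (neither it nor any descendant is in the conditioning set).
  P2: blocked at collider UnionMember (neither it nor any descendant is in the conditioning set).
The empty set is therefore the unique smallest valid set.

{}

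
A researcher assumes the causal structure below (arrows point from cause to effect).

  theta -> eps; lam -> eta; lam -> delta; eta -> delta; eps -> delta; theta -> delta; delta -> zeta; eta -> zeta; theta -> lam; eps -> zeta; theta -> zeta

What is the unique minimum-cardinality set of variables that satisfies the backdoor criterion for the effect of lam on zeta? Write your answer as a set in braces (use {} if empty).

{theta}

Variables eligible for adjustment (non-descendants of lam, excluding lam and zeta): {eps, theta}.
Backdoor paths from lam to zeta:
  P1: lam <- theta -> eps -> delta <- eta -> zeta
  P2: lam <- theta -> eps -> delta -> zeta
  P3: lam <- theta -> eps -> zeta
  P4: lam <- theta -> delta <- eps -> zeta
  P5: lam <- theta -> delta <- eta -> zeta
  P6: lam <- theta -> delta -> zeta
  P7: lam <- theta -> zeta
The empty set is not sufficient: P2 (lam <- theta -> eps -> delta -> zeta) has no collider blocking it and no conditioned non-collider, so it is open.
Try {theta}:
  P1: blocked at fork node theta ∈ conditioning set.
  P2: blocked at fork node theta ∈ conditioning set.
  P3: blocked at fork node theta ∈ conditioning set.
  P4: blocked at fork node theta ∈ conditioning set.
  P5: blocked at fork node theta ∈ conditioning set.
  P6: blocked at fork node theta ∈ conditioning set.
  P7: blocked at fork node theta ∈ conditioning set.
{theta} contains no descendant of lam and blocks every backdoor path.
No other singleton works — e.g. {eps} leaves P6 open — so {theta} is the unique smallest valid adjustment set.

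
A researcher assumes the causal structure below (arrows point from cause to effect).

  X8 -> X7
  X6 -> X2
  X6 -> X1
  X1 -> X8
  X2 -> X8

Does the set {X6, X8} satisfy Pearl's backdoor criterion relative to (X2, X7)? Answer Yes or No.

Backdoor paths from X2 to X7 (paths whose first edge points into X2):
  P1: X2 <- X6 -> X1 -> X8 -> X7
Condition 1 (no descendant of X2 in the set): FAILS — X8 is a descendant of X2.
Condition 2 (every backdoor path blocked by {X6, X8}):
  P1: blocked at fork node X6 ∈ conditioning set.
{X6, X8} does not satisfy the backdoor criterion.

No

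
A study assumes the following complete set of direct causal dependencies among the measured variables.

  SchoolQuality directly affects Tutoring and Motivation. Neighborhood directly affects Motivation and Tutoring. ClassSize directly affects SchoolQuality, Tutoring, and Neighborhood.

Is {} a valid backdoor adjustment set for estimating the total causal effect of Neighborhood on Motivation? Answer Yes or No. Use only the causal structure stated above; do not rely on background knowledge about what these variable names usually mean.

Backdoor paths from Neighborhood to Motivation (paths whose first edge points into Neighborhood):
  P1: Neighborhood <- ClassSize -> SchoolQuality -> Motivation
  P2: Neighborhood <- ClassSize -> Tutoring <- SchoolQuality -> Motivation
Condition 1 (no descendant of Neighborhood in the set): holds — descendants of Neighborhood are {Motivation, Tutoring}; none are in {}.
Condition 2 (every backdoor path blocked by {}):
  P1: open — no interior node is in the conditioning set.
  P2: blocked at collider Tutoring (neither it nor any descendant is in the conditioning set).
{} does not satisfy the backdoor criterion.

No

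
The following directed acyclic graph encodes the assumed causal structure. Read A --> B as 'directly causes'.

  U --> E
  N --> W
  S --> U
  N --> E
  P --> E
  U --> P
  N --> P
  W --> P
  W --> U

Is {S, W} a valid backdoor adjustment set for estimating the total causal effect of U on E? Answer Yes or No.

Yes

Backdoor paths from U to E (paths whose first edge points into U):
  P1: U <- W <- N -> P -> E
  P2: U <- W <- N -> E
  P3: U <- W -> P <- N -> E
  P4: U <- W -> P -> E
Condition 1 (no descendant of U in the set): holds — descendants of U are {E, P}; none are in {S, W}.
Condition 2 (every backdoor path blocked by {S, W}):
  P1: blocked at chain node W ∈ conditioning set.
  P2: blocked at chain node W ∈ conditioning set.
  P3: blocked at fork node W ∈ conditioning set.
  P4: blocked at fork node W ∈ conditioning set.
{S, W} satisfies the backdoor criterion.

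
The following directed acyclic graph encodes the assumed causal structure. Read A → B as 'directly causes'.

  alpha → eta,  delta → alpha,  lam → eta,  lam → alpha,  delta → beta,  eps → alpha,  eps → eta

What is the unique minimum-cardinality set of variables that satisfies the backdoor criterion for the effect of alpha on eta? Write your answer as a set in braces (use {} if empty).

Variables eligible for adjustment (non-descendants of alpha, excluding alpha and eta): {beta, delta, eps, lam}.
Backdoor paths from alpha to eta:
  P1: alpha <- lam -> eta
  P2: alpha <- eps -> eta
The empty set is not sufficient: P1 (alpha <- lam -> eta) has no collider blocking it and no conditioned non-collider, so it is open.
Try {eps, lam}:
  P1: blocked at fork node lam ∈ conditioning set.
  P2: blocked at fork node eps ∈ conditioning set.
{eps, lam} contains no descendant of alpha and blocks every backdoor path.
Every element of {eps, lam} is needed (dropping eps leaves P2 open; dropping lam leaves P1 open), so no proper subset is valid.
Among all size-2 subsets of the eligible variables, only {eps, lam} blocks every backdoor path, so it is the unique smallest valid adjustment set.

{eps, lam}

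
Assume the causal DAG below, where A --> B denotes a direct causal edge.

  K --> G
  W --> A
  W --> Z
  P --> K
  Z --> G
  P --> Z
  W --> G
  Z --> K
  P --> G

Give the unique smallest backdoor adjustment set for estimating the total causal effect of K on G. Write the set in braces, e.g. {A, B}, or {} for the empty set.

Variables eligible for adjustment (non-descendants of K, excluding K and G): {A, P, W, Z}.
Backdoor paths from K to G:
  P1: K <- P -> Z <- W -> G
  P2: K <- P -> Z -> G
  P3: K <- P -> G
  P4: K <- Z <- W -> G
  P5: K <- Z <- P -> G
  P6: K <- Z -> G
The empty set is not sufficient: P2 (K <- P -> Z -> G) has no collider blocking it and no conditioned non-collider, so it is open.
Try {P, Z}:
  P1: blocked at fork node P ∈ conditioning set.
  P2: blocked at fork node P ∈ conditioning set.
  P3: blocked at fork node P ∈ conditioning set.
  P4: blocked at chain node Z ∈ conditioning set.
  P5: blocked at chain node Z ∈ conditioning set.
  P6: blocked at fork node Z ∈ conditioning set.
{P, Z} contains no descendant of K and blocks every backdoor path.
Every element of {P, Z} is needed (dropping P leaves P1 open; dropping Z leaves P4 open), so no proper subset is valid.
Among all size-2 subsets of the eligible variables, only {P, Z} blocks every backdoor path, so it is the unique smallest valid adjustment set.

{P, Z}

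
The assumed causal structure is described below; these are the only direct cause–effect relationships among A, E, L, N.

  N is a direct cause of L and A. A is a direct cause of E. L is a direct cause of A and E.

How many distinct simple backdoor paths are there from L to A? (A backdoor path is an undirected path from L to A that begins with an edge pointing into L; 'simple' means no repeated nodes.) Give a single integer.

A backdoor path from L to A is any simple undirected path whose first edge points into L (i.e. leaves L via a parent).
Parents of L: {N}.
Enumerating:
  P1: L <- N -> A
That exhausts the simple backdoor paths. Count: 1.

1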